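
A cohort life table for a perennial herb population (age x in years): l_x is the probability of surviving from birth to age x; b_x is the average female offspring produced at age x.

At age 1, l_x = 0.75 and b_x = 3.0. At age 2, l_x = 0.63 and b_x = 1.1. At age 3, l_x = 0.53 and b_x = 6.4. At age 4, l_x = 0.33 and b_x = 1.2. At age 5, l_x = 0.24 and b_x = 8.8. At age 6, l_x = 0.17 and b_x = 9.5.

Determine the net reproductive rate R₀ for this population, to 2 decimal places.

R₀ = Σ l_x b_x:
  age 1: 0.75 × 3.0 = 2.2500
  age 2: 0.63 × 1.1 = 0.6930
  age 3: 0.53 × 6.4 = 3.3920
  age 4: 0.33 × 1.2 = 0.3960
  age 5: 0.24 × 8.8 = 2.1120
  age 6: 0.17 × 9.5 = 1.6150
R₀ = 2.2500 + 0.6930 + 3.3920 + 0.3960 + 2.1120 + 1.6150 = 10.4580

10.46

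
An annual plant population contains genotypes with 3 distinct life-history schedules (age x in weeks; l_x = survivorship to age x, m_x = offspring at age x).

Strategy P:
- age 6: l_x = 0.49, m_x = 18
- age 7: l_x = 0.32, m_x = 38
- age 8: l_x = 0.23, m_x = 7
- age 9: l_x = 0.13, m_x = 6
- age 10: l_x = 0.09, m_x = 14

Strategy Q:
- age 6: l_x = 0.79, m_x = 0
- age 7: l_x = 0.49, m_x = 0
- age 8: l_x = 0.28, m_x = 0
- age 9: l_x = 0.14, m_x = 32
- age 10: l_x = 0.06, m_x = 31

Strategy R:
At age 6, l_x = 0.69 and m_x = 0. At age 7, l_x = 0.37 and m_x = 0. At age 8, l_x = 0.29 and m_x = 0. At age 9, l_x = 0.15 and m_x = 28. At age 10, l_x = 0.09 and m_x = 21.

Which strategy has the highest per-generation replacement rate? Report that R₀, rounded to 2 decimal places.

Strategy P: R₀ = 0.49×18 + 0.32×38 + 0.23×7 + 0.13×6 + 0.09×14 = 24.6300
Strategy Q: R₀ = 0.79×0 + 0.49×0 + 0.28×0 + 0.14×32 + 0.06×31 = 6.3400
Strategy R: R₀ = 0.69×0 + 0.37×0 + 0.29×0 + 0.15×28 + 0.09×21 = 6.0900
Highest R₀: strategy P with 24.6300.

24.63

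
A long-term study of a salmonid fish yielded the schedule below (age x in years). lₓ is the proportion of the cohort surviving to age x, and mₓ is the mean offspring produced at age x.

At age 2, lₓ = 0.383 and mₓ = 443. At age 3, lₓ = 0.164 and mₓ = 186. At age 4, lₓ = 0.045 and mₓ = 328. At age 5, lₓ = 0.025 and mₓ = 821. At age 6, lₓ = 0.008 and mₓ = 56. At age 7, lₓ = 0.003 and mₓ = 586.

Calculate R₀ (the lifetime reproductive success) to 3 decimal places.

R₀ = Σ lₓ mₓ:
  age 2: 0.383 × 443 = 169.6690
  age 3: 0.164 × 186 = 30.5040
  age 4: 0.045 × 328 = 14.7600
  age 5: 0.025 × 821 = 20.5250
  age 6: 0.008 × 56 = 0.4480
  age 7: 0.003 × 586 = 1.7580
R₀ = 169.6690 + 30.5040 + 14.7600 + 20.5250 + 0.4480 + 1.7580 = 237.6640

237.664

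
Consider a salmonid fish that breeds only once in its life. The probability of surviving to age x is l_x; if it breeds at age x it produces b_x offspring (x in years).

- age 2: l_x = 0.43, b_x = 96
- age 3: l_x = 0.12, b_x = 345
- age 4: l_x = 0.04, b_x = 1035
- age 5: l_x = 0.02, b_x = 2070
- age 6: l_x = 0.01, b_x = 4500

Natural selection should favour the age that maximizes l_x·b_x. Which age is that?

Expected offspring if breeding at age x = l_x × b_x:
  age 2: 0.43 × 96 = 41.280
  age 3: 0.12 × 345 = 41.400
  age 4: 0.04 × 1035 = 41.400
  age 5: 0.02 × 2070 = 41.400
  age 6: 0.01 × 4500 = 45.000
Maximum at age 6 (45.000).

6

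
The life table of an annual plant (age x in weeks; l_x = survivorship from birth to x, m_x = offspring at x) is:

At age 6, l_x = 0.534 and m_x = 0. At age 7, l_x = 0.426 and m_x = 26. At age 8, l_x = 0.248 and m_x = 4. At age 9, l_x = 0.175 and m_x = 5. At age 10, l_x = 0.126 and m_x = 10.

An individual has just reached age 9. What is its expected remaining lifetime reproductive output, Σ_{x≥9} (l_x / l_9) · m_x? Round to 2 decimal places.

12.20

l_9 = 0.175. Conditional survival from age 9 to x is l_x / l_9.
  x=9: (0.175/0.175) × 5 = 5.0000
  x=10: (0.126/0.175) × 10 = 7.2000
Sum = 5.0000 + 7.2000 = 12.2000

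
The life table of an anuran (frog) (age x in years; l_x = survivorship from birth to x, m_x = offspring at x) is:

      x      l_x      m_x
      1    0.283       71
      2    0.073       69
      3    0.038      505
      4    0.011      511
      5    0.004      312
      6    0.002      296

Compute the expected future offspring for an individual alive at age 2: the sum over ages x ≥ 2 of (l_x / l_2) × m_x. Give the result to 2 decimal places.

434.08

l_2 = 0.073. Conditional survival from age 2 to x is l_x / l_2.
  x=2: (0.073/0.073) × 69 = 69.0000
  x=3: (0.038/0.073) × 505 = 262.8767
  x=4: (0.011/0.073) × 511 = 77.0000
  x=5: (0.004/0.073) × 312 = 17.0959
  x=6: (0.002/0.073) × 296 = 8.1096
Sum = 69.0000 + 262.8767 + 77.0000 + 17.0959 + 8.1096 = 434.0822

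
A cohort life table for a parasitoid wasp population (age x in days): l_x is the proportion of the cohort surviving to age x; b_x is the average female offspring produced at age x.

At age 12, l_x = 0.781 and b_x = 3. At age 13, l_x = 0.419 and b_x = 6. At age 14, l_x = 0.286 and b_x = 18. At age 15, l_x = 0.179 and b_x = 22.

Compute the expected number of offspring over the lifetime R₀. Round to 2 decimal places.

R₀ = Σ l_x b_x:
  age 12: 0.781 × 3 = 2.3430
  age 13: 0.419 × 6 = 2.5140
  age 14: 0.286 × 18 = 5.1480
  age 15: 0.179 × 22 = 3.9380
R₀ = 2.3430 + 2.5140 + 5.1480 + 3.9380 = 13.9430

13.94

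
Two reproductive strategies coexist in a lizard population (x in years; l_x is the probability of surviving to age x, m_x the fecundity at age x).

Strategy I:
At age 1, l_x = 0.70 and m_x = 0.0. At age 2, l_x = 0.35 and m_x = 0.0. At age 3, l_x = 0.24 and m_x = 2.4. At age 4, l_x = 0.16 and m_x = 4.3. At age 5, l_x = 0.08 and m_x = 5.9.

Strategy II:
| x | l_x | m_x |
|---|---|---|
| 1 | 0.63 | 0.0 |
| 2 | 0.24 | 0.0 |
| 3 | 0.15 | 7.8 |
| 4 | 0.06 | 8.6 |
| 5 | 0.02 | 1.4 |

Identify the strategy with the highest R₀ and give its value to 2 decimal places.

1.74

Strategy I: R₀ = 0.70×0.0 + 0.35×0.0 + 0.24×2.4 + 0.16×4.3 + 0.08×5.9 = 1.7360
Strategy II: R₀ = 0.63×0.0 + 0.24×0.0 + 0.15×7.8 + 0.06×8.6 + 0.02×1.4 = 1.7140
Highest R₀: strategy I with 1.7360.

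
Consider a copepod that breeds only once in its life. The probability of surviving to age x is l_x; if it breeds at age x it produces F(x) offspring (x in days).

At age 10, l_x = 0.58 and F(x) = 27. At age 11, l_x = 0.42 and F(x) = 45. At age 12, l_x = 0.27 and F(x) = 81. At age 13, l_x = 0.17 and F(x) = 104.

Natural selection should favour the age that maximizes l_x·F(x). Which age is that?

Expected offspring if breeding at age x = l_x × F(x):
  age 10: 0.58 × 27 = 15.660
  age 11: 0.42 × 45 = 18.900
  age 12: 0.27 × 81 = 21.870
  age 13: 0.17 × 104 = 17.680
Maximum at age 12 (21.870).

12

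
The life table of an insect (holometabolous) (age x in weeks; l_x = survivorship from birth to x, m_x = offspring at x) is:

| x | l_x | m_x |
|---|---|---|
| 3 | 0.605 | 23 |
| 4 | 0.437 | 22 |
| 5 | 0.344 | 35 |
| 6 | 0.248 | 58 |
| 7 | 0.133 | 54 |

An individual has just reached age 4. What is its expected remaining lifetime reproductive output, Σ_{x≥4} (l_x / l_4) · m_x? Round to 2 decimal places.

l_4 = 0.437. Conditional survival from age 4 to x is l_x / l_4.
  x=4: (0.437/0.437) × 22 = 22.0000
  x=5: (0.344/0.437) × 35 = 27.5515
  x=6: (0.248/0.437) × 58 = 32.9153
  x=7: (0.133/0.437) × 54 = 16.4348
Sum = 22.0000 + 27.5515 + 32.9153 + 16.4348 = 98.9016

98.90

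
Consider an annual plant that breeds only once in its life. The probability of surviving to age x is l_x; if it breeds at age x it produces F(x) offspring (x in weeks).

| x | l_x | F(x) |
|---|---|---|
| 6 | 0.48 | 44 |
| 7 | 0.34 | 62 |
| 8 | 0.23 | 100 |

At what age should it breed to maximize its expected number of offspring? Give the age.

Expected offspring if breeding at age x = l_x × F(x):
  age 6: 0.48 × 44 = 21.120
  age 7: 0.34 × 62 = 21.080
  age 8: 0.23 × 100 = 23.000
Maximum at age 8 (23.000).

8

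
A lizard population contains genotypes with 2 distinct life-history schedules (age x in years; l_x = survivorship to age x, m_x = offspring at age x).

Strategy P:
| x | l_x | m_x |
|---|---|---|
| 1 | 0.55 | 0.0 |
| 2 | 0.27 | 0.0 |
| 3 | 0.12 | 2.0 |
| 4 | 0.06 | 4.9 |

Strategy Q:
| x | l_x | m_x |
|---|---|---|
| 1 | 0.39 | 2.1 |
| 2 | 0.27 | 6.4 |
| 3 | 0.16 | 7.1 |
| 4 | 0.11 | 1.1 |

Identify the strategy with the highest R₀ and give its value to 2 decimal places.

3.80

Strategy P: R₀ = 0.55×0.0 + 0.27×0.0 + 0.12×2.0 + 0.06×4.9 = 0.5340
Strategy Q: R₀ = 0.39×2.1 + 0.27×6.4 + 0.16×7.1 + 0.11×1.1 = 3.8040
Highest R₀: strategy Q with 3.8040.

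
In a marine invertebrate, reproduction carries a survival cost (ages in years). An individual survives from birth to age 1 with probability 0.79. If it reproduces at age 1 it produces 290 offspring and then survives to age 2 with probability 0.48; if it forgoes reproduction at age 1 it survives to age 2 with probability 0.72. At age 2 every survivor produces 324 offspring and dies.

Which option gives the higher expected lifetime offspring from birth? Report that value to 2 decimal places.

351.96

breed at age 1: R₀ = 0.79 × (290 + 0.48 × 324) = 0.79 × 445.5200 = 351.9608
delay to age 2: R₀ = 0.79 × (0.72 × 324) = 0.79 × 233.2800 = 184.2912
Higher: breed at age 1 (351.9608).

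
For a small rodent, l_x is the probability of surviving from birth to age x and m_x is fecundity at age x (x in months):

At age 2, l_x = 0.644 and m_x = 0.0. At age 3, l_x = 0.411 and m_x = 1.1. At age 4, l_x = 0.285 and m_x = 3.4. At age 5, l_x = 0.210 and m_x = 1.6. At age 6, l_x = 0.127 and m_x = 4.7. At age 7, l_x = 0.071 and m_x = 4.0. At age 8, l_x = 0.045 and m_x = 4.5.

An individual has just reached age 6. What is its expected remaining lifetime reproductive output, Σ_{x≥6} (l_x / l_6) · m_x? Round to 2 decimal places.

8.53

l_6 = 0.127. Conditional survival from age 6 to x is l_x / l_6.
  x=6: (0.127/0.127) × 4.7 = 4.7000
  x=7: (0.071/0.127) × 4.0 = 2.2362
  x=8: (0.045/0.127) × 4.5 = 1.5945
Sum = 4.7000 + 2.2362 + 1.5945 = 8.5307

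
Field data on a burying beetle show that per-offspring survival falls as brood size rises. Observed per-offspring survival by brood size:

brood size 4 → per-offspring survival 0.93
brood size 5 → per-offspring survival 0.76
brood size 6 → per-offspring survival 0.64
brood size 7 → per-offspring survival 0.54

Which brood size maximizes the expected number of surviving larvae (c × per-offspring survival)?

Expected surviving larvae = c × s(c):
  c=4: 4 × 0.93 = 3.720
  c=5: 5 × 0.76 = 3.800
  c=6: 6 × 0.64 = 3.840
  c=7: 7 × 0.54 = 3.780
Maximum at c = 6 (3.840 surviving larvae).

6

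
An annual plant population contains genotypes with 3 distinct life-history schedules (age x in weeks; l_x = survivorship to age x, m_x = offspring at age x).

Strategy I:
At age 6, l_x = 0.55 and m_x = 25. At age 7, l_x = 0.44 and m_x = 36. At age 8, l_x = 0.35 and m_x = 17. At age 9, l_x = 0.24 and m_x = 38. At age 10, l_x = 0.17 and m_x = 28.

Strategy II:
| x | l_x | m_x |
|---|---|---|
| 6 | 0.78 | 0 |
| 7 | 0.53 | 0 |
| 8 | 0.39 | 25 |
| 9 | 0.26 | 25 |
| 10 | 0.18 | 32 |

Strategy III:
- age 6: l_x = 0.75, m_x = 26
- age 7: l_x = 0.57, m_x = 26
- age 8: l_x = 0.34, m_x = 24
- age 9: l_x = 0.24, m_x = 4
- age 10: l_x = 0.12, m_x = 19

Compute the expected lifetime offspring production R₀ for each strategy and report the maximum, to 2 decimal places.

Strategy I: R₀ = 0.55×25 + 0.44×36 + 0.35×17 + 0.24×38 + 0.17×28 = 49.4200
Strategy II: R₀ = 0.78×0 + 0.53×0 + 0.39×25 + 0.26×25 + 0.18×32 = 22.0100
Strategy III: R₀ = 0.75×26 + 0.57×26 + 0.34×24 + 0.24×4 + 0.12×19 = 45.7200
Highest R₀: strategy I with 49.4200.

49.42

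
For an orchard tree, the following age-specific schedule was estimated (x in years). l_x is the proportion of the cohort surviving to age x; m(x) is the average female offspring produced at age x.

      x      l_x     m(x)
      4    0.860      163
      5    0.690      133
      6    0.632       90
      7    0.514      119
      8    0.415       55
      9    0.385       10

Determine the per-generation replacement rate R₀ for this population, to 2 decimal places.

376.67

R₀ = Σ l_x m(x):
  age 4: 0.860 × 163 = 140.1800
  age 5: 0.690 × 133 = 91.7700
  age 6: 0.632 × 90 = 56.8800
  age 7: 0.514 × 119 = 61.1660
  age 8: 0.415 × 55 = 22.8250
  age 9: 0.385 × 10 = 3.8500
R₀ = 140.1800 + 91.7700 + 56.8800 + 61.1660 + 22.8250 + 3.8500 = 376.6710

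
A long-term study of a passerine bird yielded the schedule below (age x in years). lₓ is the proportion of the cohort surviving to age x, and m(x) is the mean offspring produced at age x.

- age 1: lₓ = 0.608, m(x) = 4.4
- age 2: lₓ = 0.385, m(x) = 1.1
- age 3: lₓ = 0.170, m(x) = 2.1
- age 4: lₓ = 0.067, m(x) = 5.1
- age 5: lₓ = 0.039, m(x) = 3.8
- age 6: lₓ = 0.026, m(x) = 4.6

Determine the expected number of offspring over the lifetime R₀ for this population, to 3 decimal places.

4.065

R₀ = Σ lₓ m(x):
  age 1: 0.608 × 4.4 = 2.6752
  age 2: 0.385 × 1.1 = 0.4235
  age 3: 0.170 × 2.1 = 0.3570
  age 4: 0.067 × 5.1 = 0.3417
  age 5: 0.039 × 3.8 = 0.1482
  age 6: 0.026 × 4.6 = 0.1196
R₀ = 2.6752 + 0.4235 + 0.3570 + 0.3417 + 0.1482 + 0.1196 = 4.0652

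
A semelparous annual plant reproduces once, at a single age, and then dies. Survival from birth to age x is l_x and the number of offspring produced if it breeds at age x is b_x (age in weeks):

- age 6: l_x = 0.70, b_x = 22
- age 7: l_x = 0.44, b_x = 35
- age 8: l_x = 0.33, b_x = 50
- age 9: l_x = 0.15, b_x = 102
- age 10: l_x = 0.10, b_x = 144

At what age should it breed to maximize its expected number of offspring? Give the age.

Expected offspring if breeding at age x = l_x × b_x:
  age 6: 0.70 × 22 = 15.400
  age 7: 0.44 × 35 = 15.400
  age 8: 0.33 × 50 = 16.500
  age 9: 0.15 × 102 = 15.300
  age 10: 0.10 × 144 = 14.400
Maximum at age 8 (16.500).

8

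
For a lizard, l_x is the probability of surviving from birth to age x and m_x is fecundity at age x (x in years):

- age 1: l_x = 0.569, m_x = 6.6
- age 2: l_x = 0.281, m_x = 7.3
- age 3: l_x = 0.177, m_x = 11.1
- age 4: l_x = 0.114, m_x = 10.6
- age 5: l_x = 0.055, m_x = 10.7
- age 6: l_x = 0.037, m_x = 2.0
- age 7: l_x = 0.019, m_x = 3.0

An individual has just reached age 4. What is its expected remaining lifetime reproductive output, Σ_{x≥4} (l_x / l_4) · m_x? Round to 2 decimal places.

16.91

l_4 = 0.114. Conditional survival from age 4 to x is l_x / l_4.
  x=4: (0.114/0.114) × 10.6 = 10.6000
  x=5: (0.055/0.114) × 10.7 = 5.1623
  x=6: (0.037/0.114) × 2.0 = 0.6491
  x=7: (0.019/0.114) × 3.0 = 0.5000
Sum = 10.6000 + 5.1623 + 0.6491 + 0.5000 = 16.9114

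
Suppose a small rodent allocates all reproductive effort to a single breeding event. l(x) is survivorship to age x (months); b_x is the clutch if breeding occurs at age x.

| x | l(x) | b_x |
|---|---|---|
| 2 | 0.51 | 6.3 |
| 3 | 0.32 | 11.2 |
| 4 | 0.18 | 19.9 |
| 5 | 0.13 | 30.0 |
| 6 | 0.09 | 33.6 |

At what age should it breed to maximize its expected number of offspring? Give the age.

Expected offspring if breeding at age x = l(x) × b_x:
  age 2: 0.51 × 6.3 = 3.213
  age 3: 0.32 × 11.2 = 3.584
  age 4: 0.18 × 19.9 = 3.582
  age 5: 0.13 × 30.0 = 3.900
  age 6: 0.09 × 33.6 = 3.024
Maximum at age 5 (3.900).

5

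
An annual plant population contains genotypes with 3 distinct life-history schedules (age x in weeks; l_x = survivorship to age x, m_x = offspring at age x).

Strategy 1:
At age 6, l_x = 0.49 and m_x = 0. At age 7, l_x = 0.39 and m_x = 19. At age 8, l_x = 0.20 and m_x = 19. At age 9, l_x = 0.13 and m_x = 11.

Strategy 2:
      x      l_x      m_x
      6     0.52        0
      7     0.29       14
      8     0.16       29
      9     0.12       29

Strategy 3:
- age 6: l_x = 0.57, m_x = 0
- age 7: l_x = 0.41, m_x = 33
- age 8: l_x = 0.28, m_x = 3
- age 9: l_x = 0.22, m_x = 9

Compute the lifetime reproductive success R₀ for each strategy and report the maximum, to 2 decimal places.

Strategy 1: R₀ = 0.49×0 + 0.39×19 + 0.20×19 + 0.13×11 = 12.6400
Strategy 2: R₀ = 0.52×0 + 0.29×14 + 0.16×29 + 0.12×29 = 12.1800
Strategy 3: R₀ = 0.57×0 + 0.41×33 + 0.28×3 + 0.22×9 = 16.3500
Highest R₀: strategy 3 with 16.3500.

16.35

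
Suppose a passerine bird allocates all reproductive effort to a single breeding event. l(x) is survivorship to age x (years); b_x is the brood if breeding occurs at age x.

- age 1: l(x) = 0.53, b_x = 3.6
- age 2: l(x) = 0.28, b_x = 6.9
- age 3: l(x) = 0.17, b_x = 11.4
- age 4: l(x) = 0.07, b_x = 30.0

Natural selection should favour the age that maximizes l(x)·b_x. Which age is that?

4

Expected offspring if breeding at age x = l(x) × b_x:
  age 1: 0.53 × 3.6 = 1.908
  age 2: 0.28 × 6.9 = 1.932
  age 3: 0.17 × 11.4 = 1.938
  age 4: 0.07 × 30.0 = 2.100
Maximum at age 4 (2.100).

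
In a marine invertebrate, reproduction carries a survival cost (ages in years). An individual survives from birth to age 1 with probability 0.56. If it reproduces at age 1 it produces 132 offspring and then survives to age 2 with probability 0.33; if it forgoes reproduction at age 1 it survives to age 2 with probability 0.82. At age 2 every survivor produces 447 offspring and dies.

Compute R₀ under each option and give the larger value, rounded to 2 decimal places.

205.26

breed at age 1: R₀ = 0.56 × (132 + 0.33 × 447) = 0.56 × 279.5100 = 156.5256
delay to age 2: R₀ = 0.56 × (0.82 × 447) = 0.56 × 366.5400 = 205.2624
Higher: delay to age 2 (205.2624).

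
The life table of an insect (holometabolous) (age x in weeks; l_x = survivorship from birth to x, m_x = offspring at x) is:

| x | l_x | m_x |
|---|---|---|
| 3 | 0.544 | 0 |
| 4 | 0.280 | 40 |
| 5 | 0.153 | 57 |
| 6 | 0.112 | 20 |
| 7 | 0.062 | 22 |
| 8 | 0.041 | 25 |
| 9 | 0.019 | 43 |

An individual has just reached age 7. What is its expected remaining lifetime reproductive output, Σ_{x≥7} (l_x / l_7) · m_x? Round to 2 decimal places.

l_7 = 0.062. Conditional survival from age 7 to x is l_x / l_7.
  x=7: (0.062/0.062) × 22 = 22.0000
  x=8: (0.041/0.062) × 25 = 16.5323
  x=9: (0.019/0.062) × 43 = 13.1774
Sum = 22.0000 + 16.5323 + 13.1774 = 51.7097

51.71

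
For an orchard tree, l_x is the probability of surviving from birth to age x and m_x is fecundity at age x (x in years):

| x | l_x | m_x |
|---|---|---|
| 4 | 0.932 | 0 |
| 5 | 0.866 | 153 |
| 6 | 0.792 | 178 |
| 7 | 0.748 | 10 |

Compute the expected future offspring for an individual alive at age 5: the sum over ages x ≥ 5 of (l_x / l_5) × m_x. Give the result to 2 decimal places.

l_5 = 0.866. Conditional survival from age 5 to x is l_x / l_5.
  x=5: (0.866/0.866) × 153 = 153.0000
  x=6: (0.792/0.866) × 178 = 162.7898
  x=7: (0.748/0.866) × 10 = 8.6374
Sum = 153.0000 + 162.7898 + 8.6374 = 324.4273

324.43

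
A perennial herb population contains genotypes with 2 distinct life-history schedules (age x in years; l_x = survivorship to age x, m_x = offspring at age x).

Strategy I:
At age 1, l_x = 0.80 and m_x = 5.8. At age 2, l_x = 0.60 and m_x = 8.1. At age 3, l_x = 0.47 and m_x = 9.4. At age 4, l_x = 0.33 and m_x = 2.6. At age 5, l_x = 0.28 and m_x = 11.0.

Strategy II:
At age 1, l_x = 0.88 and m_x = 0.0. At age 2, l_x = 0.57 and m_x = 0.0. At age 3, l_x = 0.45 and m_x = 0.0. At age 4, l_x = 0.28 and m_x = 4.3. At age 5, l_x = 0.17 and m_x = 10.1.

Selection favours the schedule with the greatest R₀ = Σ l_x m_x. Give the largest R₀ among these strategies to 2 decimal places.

17.86

Strategy I: R₀ = 0.80×5.8 + 0.60×8.1 + 0.47×9.4 + 0.33×2.6 + 0.28×11.0 = 17.8560
Strategy II: R₀ = 0.88×0.0 + 0.57×0.0 + 0.45×0.0 + 0.28×4.3 + 0.17×10.1 = 2.9210
Highest R₀: strategy I with 17.8560.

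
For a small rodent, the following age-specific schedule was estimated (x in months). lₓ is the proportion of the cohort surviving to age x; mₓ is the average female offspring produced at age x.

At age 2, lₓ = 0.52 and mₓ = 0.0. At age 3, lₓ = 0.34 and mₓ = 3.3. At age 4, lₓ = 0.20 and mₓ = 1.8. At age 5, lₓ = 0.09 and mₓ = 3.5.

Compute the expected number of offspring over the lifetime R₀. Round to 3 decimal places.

R₀ = Σ lₓ mₓ:
  age 2: 0.52 × 0.0 = 0.0000
  age 3: 0.34 × 3.3 = 1.1220
  age 4: 0.20 × 1.8 = 0.3600
  age 5: 0.09 × 3.5 = 0.3150
R₀ = 0.0000 + 1.1220 + 0.3600 + 0.3150 = 1.7970

1.797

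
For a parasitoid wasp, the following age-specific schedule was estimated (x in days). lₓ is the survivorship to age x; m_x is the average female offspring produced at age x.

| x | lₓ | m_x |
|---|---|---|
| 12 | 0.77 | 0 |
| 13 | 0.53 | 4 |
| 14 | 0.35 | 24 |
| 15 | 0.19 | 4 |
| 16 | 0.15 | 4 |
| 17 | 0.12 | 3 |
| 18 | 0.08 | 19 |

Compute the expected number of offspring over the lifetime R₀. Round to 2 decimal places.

R₀ = Σ lₓ m_x:
  age 12: 0.77 × 0 = 0.0000
  age 13: 0.53 × 4 = 2.1200
  age 14: 0.35 × 24 = 8.4000
  age 15: 0.19 × 4 = 0.7600
  age 16: 0.15 × 4 = 0.6000
  age 17: 0.12 × 3 = 0.3600
  age 18: 0.08 × 19 = 1.5200
R₀ = 0.0000 + 2.1200 + 8.4000 + 0.7600 + 0.6000 + 0.3600 + 1.5200 = 13.7600

13.76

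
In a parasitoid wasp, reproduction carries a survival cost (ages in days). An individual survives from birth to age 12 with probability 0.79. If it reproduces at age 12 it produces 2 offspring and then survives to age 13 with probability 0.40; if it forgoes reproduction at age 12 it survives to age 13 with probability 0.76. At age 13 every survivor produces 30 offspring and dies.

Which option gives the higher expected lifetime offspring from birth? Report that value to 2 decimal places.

breed at age 12: R₀ = 0.79 × (2 + 0.40 × 30) = 0.79 × 14.0000 = 11.0600
delay to age 13: R₀ = 0.79 × (0.76 × 30) = 0.79 × 22.8000 = 18.0120
Higher: delay to age 13 (18.0120).

18.01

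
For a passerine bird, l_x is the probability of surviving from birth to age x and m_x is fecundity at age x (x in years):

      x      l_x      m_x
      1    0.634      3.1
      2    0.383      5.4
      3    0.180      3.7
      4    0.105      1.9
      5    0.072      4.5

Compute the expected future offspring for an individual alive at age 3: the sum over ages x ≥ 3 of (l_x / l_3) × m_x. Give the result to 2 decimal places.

6.61

l_3 = 0.180. Conditional survival from age 3 to x is l_x / l_3.
  x=3: (0.180/0.180) × 3.7 = 3.7000
  x=4: (0.105/0.180) × 1.9 = 1.1083
  x=5: (0.072/0.180) × 4.5 = 1.8000
Sum = 3.7000 + 1.1083 + 1.8000 = 6.6083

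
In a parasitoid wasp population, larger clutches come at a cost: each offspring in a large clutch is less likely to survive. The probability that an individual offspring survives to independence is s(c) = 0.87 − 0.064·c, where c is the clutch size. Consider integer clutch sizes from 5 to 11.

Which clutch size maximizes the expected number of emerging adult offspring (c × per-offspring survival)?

7

Expected emerging adult offspring = c × s(c):
  c=5: 5 × 0.550 = 2.750
  c=6: 6 × 0.486 = 2.916
  c=7: 7 × 0.422 = 2.954
  c=8: 8 × 0.358 = 2.864
  c=9: 9 × 0.294 = 2.646
  c=10: 10 × 0.230 = 2.300
  c=11: 11 × 0.166 = 1.826
Maximum at c = 7 (2.954 emerging adult offspring).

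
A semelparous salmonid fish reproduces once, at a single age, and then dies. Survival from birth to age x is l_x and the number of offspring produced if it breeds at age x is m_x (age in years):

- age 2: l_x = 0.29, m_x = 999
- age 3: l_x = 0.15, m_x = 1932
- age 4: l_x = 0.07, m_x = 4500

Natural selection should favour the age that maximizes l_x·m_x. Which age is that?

4

Expected offspring if breeding at age x = l_x × m_x:
  age 2: 0.29 × 999 = 289.710
  age 3: 0.15 × 1932 = 289.800
  age 4: 0.07 × 4500 = 315.000
Maximum at age 4 (315.000).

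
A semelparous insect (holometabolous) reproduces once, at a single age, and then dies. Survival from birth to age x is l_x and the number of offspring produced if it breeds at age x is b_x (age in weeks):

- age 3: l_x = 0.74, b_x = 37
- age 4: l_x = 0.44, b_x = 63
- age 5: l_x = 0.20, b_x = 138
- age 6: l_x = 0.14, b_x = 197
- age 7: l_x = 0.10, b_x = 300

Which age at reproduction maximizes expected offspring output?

Expected offspring if breeding at age x = l_x × b_x:
  age 3: 0.74 × 37 = 27.380
  age 4: 0.44 × 63 = 27.720
  age 5: 0.20 × 138 = 27.600
  age 6: 0.14 × 197 = 27.580
  age 7: 0.10 × 300 = 30.000
Maximum at age 7 (30.000).

7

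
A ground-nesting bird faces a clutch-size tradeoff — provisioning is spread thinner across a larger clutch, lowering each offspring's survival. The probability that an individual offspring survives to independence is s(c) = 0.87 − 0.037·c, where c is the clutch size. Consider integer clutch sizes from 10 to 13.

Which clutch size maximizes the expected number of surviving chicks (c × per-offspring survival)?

12

Expected surviving chicks = c × s(c):
  c=10: 10 × 0.500 = 5.000
  c=11: 11 × 0.463 = 5.093
  c=12: 12 × 0.426 = 5.112
  c=13: 13 × 0.389 = 5.057
Maximum at c = 12 (5.112 surviving chicks).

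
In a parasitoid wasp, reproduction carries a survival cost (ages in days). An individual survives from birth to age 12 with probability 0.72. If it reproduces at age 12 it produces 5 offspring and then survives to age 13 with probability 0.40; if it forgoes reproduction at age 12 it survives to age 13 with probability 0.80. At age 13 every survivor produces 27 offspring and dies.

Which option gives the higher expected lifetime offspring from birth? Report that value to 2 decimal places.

15.55

breed at age 12: R₀ = 0.72 × (5 + 0.40 × 27) = 0.72 × 15.8000 = 11.3760
delay to age 13: R₀ = 0.72 × (0.80 × 27) = 0.72 × 21.6000 = 15.5520
Higher: delay to age 13 (15.5520).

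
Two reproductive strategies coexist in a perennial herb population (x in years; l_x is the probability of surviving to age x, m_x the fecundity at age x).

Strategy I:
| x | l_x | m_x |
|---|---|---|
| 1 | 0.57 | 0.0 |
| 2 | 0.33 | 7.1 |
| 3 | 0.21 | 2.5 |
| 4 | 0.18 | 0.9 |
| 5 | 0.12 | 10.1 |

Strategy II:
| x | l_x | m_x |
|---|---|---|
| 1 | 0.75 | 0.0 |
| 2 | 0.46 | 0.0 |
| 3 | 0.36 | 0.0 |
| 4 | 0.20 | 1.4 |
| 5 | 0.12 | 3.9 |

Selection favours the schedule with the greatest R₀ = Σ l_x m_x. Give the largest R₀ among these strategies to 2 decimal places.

4.24

Strategy I: R₀ = 0.57×0.0 + 0.33×7.1 + 0.21×2.5 + 0.18×0.9 + 0.12×10.1 = 4.2420
Strategy II: R₀ = 0.75×0.0 + 0.46×0.0 + 0.36×0.0 + 0.20×1.4 + 0.12×3.9 = 0.7480
Highest R₀: strategy I with 4.2420.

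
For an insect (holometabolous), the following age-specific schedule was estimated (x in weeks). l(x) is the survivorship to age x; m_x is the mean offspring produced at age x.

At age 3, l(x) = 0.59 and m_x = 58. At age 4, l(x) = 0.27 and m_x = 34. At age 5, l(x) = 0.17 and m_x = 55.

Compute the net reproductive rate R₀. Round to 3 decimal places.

52.750

R₀ = Σ l(x) m_x:
  age 3: 0.59 × 58 = 34.2200
  age 4: 0.27 × 34 = 9.1800
  age 5: 0.17 × 55 = 9.3500
R₀ = 34.2200 + 9.1800 + 9.3500 = 52.7500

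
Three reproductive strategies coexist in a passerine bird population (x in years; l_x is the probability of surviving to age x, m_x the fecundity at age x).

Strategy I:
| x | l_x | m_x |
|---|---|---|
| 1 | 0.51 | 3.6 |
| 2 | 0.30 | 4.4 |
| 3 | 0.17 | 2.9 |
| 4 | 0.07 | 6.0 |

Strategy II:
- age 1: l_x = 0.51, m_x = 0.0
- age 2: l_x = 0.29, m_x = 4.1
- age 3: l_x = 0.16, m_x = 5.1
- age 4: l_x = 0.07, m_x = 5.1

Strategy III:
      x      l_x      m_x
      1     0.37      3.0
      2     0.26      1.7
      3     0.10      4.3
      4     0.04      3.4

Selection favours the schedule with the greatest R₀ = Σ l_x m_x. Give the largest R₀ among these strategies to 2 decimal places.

Strategy I: R₀ = 0.51×3.6 + 0.30×4.4 + 0.17×2.9 + 0.07×6.0 = 4.0690
Strategy II: R₀ = 0.51×0.0 + 0.29×4.1 + 0.16×5.1 + 0.07×5.1 = 2.3620
Strategy III: R₀ = 0.37×3.0 + 0.26×1.7 + 0.10×4.3 + 0.04×3.4 = 2.1180
Highest R₀: strategy I with 4.0690.

4.07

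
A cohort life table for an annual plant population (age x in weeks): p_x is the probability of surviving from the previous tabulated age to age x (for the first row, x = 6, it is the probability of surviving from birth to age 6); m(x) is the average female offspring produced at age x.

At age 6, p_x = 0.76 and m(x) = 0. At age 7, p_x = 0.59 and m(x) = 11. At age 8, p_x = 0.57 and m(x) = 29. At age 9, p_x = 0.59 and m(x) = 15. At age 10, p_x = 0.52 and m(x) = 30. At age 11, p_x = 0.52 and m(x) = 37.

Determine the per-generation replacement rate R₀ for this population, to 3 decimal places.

Survivorship from birth: l_x = p_6·p_7·…·p_x.
  l_6 = 0.76000
  l_7 = 0.44840
  l_8 = 0.25559
  l_9 = 0.15080
  l_10 = 0.07841
  l_11 = 0.04078
R₀ = Σ l_x m(x):
  age 6: 0.76000 × 0 = 0.0000
  age 7: 0.44840 × 11 = 4.9324
  age 8: 0.25559 × 29 = 7.4121
  age 9: 0.15080 × 15 = 2.2620
  age 10: 0.07841 × 30 = 2.3523
  age 11: 0.04078 × 37 = 1.5089
R₀ = 0.0000 + 4.9324 + 7.4121 + 2.2620 + 2.3523 + 1.5089 = 18.4677

18.468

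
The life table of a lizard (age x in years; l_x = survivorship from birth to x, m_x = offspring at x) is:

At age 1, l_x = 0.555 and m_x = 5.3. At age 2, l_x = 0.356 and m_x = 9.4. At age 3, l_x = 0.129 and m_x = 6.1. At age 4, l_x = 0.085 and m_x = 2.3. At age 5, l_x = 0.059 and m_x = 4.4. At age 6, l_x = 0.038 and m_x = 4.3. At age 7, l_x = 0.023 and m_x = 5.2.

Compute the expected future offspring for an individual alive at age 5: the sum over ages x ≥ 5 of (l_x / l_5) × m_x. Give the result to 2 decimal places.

l_5 = 0.059. Conditional survival from age 5 to x is l_x / l_5.
  x=5: (0.059/0.059) × 4.4 = 4.4000
  x=6: (0.038/0.059) × 4.3 = 2.7695
  x=7: (0.023/0.059) × 5.2 = 2.0271
Sum = 4.4000 + 2.7695 + 2.0271 = 9.1966

9.20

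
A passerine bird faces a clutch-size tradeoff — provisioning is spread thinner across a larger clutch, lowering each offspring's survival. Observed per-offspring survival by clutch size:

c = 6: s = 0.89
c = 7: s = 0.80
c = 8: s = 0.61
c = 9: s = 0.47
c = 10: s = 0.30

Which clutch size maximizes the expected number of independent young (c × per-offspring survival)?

7

Expected independent young = c × s(c):
  c=6: 6 × 0.89 = 5.340
  c=7: 7 × 0.80 = 5.600
  c=8: 8 × 0.61 = 4.880
  c=9: 9 × 0.47 = 4.230
  c=10: 10 × 0.30 = 3.000
Maximum at c = 7 (5.600 independent young).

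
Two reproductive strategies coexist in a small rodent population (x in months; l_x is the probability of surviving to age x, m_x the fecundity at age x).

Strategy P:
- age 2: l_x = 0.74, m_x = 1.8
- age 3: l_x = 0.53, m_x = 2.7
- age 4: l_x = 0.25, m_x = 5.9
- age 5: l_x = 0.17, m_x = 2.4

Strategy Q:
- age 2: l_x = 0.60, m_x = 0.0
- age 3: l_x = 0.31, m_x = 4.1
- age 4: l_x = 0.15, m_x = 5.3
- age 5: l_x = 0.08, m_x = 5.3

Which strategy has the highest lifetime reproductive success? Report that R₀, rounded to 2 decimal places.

4.65

Strategy P: R₀ = 0.74×1.8 + 0.53×2.7 + 0.25×5.9 + 0.17×2.4 = 4.6460
Strategy Q: R₀ = 0.60×0.0 + 0.31×4.1 + 0.15×5.3 + 0.08×5.3 = 2.4900
Highest R₀: strategy P with 4.6460.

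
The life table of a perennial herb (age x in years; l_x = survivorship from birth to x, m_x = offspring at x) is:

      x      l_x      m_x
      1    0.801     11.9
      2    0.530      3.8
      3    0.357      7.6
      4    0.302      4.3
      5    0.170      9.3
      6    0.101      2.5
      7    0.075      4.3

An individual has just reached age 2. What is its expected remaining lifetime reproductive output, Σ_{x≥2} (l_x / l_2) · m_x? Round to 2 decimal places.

l_2 = 0.530. Conditional survival from age 2 to x is l_x / l_2.
  x=2: (0.530/0.530) × 3.8 = 3.8000
  x=3: (0.357/0.530) × 7.6 = 5.1192
  x=4: (0.302/0.530) × 4.3 = 2.4502
  x=5: (0.170/0.530) × 9.3 = 2.9830
  x=6: (0.101/0.530) × 2.5 = 0.4764
  x=7: (0.075/0.530) × 4.3 = 0.6085
Sum = 3.8000 + 5.1192 + 2.4502 + 2.9830 + 0.4764 + 0.6085 = 15.4374

15.44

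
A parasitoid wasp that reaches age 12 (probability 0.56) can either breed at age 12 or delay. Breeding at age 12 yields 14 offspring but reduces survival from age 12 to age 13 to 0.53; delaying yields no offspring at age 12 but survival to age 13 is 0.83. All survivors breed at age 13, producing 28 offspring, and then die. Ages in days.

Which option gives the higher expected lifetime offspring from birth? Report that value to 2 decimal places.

breed at age 12: R₀ = 0.56 × (14 + 0.53 × 28) = 0.56 × 28.8400 = 16.1504
delay to age 13: R₀ = 0.56 × (0.83 × 28) = 0.56 × 23.2400 = 13.0144
Higher: breed at age 12 (16.1504).

16.15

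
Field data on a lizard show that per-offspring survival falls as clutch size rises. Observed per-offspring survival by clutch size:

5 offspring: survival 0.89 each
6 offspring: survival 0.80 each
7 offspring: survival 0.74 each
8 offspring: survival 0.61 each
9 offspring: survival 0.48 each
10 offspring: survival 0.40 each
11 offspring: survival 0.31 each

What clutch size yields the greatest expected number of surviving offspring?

Expected surviving offspring = c × s(c):
  c=5: 5 × 0.89 = 4.450
  c=6: 6 × 0.80 = 4.800
  c=7: 7 × 0.74 = 5.180
  c=8: 8 × 0.61 = 4.880
  c=9: 9 × 0.48 = 4.320
  c=10: 10 × 0.40 = 4.000
  c=11: 11 × 0.31 = 3.410
Maximum at c = 7 (5.180 surviving offspring).

7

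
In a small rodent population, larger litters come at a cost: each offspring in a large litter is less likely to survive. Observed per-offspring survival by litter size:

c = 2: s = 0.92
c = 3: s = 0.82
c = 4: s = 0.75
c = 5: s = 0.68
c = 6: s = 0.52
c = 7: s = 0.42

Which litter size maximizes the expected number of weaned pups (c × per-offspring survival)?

Expected weaned pups = c × s(c):
  c=2: 2 × 0.92 = 1.840
  c=3: 3 × 0.82 = 2.460
  c=4: 4 × 0.75 = 3.000
  c=5: 5 × 0.68 = 3.400
  c=6: 6 × 0.52 = 3.120
  c=7: 7 × 0.42 = 2.940
Maximum at c = 5 (3.400 weaned pups).

5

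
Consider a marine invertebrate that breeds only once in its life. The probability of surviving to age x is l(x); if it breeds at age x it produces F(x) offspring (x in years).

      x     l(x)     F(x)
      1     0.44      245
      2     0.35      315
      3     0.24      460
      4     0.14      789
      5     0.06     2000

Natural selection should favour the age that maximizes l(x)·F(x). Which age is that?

5

Expected offspring if breeding at age x = l(x) × F(x):
  age 1: 0.44 × 245 = 107.800
  age 2: 0.35 × 315 = 110.250
  age 3: 0.24 × 460 = 110.400
  age 4: 0.14 × 789 = 110.460
  age 5: 0.06 × 2000 = 120.000
Maximum at age 5 (120.000).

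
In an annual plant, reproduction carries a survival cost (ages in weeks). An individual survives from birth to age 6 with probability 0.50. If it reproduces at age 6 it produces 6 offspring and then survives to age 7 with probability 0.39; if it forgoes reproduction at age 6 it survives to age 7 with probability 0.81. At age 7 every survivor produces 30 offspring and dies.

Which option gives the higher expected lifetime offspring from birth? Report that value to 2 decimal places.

breed at age 6: R₀ = 0.50 × (6 + 0.39 × 30) = 0.50 × 17.7000 = 8.8500
delay to age 7: R₀ = 0.50 × (0.81 × 30) = 0.50 × 24.3000 = 12.1500
Higher: delay to age 7 (12.1500).

12.15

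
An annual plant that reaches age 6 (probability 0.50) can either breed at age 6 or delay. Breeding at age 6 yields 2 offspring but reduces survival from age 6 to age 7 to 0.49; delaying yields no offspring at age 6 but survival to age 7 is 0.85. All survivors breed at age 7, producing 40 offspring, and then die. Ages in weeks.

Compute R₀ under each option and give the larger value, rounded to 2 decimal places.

breed at age 6: R₀ = 0.50 × (2 + 0.49 × 40) = 0.50 × 21.6000 = 10.8000
delay to age 7: R₀ = 0.50 × (0.85 × 40) = 0.50 × 34.0000 = 17.0000
Higher: delay to age 7 (17.0000).

17.00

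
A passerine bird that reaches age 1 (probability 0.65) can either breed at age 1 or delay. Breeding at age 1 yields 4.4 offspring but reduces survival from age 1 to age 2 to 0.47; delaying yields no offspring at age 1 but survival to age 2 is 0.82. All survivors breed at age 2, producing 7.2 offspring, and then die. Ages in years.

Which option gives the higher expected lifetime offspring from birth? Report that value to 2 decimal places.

5.06

breed at age 1: R₀ = 0.65 × (4.4 + 0.47 × 7.2) = 0.65 × 7.7840 = 5.0596
delay to age 2: R₀ = 0.65 × (0.82 × 7.2) = 0.65 × 5.9040 = 3.8376
Higher: breed at age 1 (5.0596).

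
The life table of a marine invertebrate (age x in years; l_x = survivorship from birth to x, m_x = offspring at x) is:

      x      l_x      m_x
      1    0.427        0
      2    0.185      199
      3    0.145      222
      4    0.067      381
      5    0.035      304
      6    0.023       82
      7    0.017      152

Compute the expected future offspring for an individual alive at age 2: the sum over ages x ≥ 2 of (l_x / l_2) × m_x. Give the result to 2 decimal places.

l_2 = 0.185. Conditional survival from age 2 to x is l_x / l_2.
  x=2: (0.185/0.185) × 199 = 199.0000
  x=3: (0.145/0.185) × 222 = 174.0000
  x=4: (0.067/0.185) × 381 = 137.9838
  x=5: (0.035/0.185) × 304 = 57.5135
  x=6: (0.023/0.185) × 82 = 10.1946
  x=7: (0.017/0.185) × 152 = 13.9676
Sum = 199.0000 + 174.0000 + 137.9838 + 57.5135 + 10.1946 + 13.9676 = 592.6595

592.66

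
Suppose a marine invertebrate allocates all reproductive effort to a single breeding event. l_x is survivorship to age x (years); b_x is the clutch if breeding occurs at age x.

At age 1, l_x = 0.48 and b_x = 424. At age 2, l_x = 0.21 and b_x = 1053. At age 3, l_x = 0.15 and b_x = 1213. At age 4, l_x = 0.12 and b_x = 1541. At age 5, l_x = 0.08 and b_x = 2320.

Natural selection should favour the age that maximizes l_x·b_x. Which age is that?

Expected offspring if breeding at age x = l_x × b_x:
  age 1: 0.48 × 424 = 203.520
  age 2: 0.21 × 1053 = 221.130
  age 3: 0.15 × 1213 = 181.950
  age 4: 0.12 × 1541 = 184.920
  age 5: 0.08 × 2320 = 185.600
Maximum at age 2 (221.130).

2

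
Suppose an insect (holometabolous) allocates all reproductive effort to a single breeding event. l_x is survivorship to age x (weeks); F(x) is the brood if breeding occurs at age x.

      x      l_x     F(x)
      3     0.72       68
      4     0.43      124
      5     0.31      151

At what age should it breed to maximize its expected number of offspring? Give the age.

4

Expected offspring if breeding at age x = l_x × F(x):
  age 3: 0.72 × 68 = 48.960
  age 4: 0.43 × 124 = 53.320
  age 5: 0.31 × 151 = 46.810
Maximum at age 4 (53.320).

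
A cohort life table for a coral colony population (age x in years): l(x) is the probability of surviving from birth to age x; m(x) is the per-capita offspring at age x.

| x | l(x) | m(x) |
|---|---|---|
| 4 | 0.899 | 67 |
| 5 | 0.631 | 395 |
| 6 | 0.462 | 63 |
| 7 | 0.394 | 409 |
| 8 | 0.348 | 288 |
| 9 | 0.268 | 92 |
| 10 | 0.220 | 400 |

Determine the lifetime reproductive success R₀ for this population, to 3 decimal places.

712.610

R₀ = Σ l(x) m(x):
  age 4: 0.899 × 67 = 60.2330
  age 5: 0.631 × 395 = 249.2450
  age 6: 0.462 × 63 = 29.1060
  age 7: 0.394 × 409 = 161.1460
  age 8: 0.348 × 288 = 100.2240
  age 9: 0.268 × 92 = 24.6560
  age 10: 0.220 × 400 = 88.0000
R₀ = 60.2330 + 249.2450 + 29.1060 + 161.1460 + 100.2240 + 24.6560 + 88.0000 = 712.6100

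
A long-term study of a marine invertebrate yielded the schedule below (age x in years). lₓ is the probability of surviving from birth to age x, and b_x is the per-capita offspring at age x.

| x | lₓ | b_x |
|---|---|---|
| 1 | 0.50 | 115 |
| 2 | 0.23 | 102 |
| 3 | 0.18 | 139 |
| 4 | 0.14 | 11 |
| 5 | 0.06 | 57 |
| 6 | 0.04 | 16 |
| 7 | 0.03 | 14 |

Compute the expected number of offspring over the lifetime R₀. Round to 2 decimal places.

112.00

R₀ = Σ lₓ b_x:
  age 1: 0.50 × 115 = 57.5000
  age 2: 0.23 × 102 = 23.4600
  age 3: 0.18 × 139 = 25.0200
  age 4: 0.14 × 11 = 1.5400
  age 5: 0.06 × 57 = 3.4200
  age 6: 0.04 × 16 = 0.6400
  age 7: 0.03 × 14 = 0.4200
R₀ = 57.5000 + 23.4600 + 25.0200 + 1.5400 + 3.4200 + 0.6400 + 0.4200 = 112.0000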